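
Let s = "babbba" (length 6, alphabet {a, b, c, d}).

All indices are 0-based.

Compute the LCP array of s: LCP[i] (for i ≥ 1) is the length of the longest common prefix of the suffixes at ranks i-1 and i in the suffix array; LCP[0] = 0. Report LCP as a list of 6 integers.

[0, 1, 0, 2, 1, 2]

rank | idx | suffix
   0 |   5 | a
   1 |   1 | abbba
   2 |   4 | ba
   3 |   0 | babbba
   4 |   3 | bba
   5 |   2 | bbba

SA = [5, 1, 4, 0, 3, 2]
rank  pair      lcp
   1  s[5:],s[1:]  1  'a'
   2  s[1:],s[4:]  0  ''
   3  s[4:],s[0:]  2  'ba'
   4  s[0:],s[3:]  1  'b'
   5  s[3:],s[2:]  2  'bb'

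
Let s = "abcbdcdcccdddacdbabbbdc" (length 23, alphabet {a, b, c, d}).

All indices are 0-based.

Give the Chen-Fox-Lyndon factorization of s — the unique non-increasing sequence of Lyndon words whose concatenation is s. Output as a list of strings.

emit factor 1: 'abcbdcdcccdddacdb' (i=0, period=17)
emit factor 2: 'abbbdc' (i=17, period=6)

["abcbdcdcccdddacdb", "abbbdc"]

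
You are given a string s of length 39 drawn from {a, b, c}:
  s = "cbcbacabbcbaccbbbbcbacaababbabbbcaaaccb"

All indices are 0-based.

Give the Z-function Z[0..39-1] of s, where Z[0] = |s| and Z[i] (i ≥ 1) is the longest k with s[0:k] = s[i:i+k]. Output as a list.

Z[0]=39
i=1: outside box; Z[1]=0
i=2: outside box; Z[2]=2 scan→box=[2,4)
i=3: min(r-i=1, Z[1]=0)=0; Z[3]=0
i=4: outside box; Z[4]=0
i=5: outside box; Z[5]=1 scan→box=[5,6)
i=6: outside box; Z[6]=0
i=7: outside box; Z[7]=0
i=8: outside box; Z[8]=0
i=9: outside box; Z[9]=2 scan→box=[9,11)
i=10: min(r-i=1, Z[1]=0)=0; Z[10]=0
i=11: outside box; Z[11]=0
i=12: outside box; Z[12]=1 scan→box=[12,13)
i=13: outside box; Z[13]=2 scan→box=[13,15)
i=14: min(r-i=1, Z[1]=0)=0; Z[14]=0
i=15: outside box; Z[15]=0
i=16: outside box; Z[16]=0
i=17: outside box; Z[17]=0
i=18: outside box; Z[18]=2 scan→box=[18,20)
i=19: min(r-i=1, Z[1]=0)=0; Z[19]=0
i=20: outside box; Z[20]=0
i=21: outside box; Z[21]=1 scan→box=[21,22)
i=22: outside box; Z[22]=0
i=23: outside box; Z[23]=0
i=24: outside box; Z[24]=0
i=25: outside box; Z[25]=0
i=26: outside box; Z[26]=0
i=27: outside box; Z[27]=0
i=28: outside box; Z[28]=0
i=29: outside box; Z[29]=0
i=30: outside box; Z[30]=0
i=31: outside box; Z[31]=0
i=32: outside box; Z[32]=1 scan→box=[32,33)
i=33: outside box; Z[33]=0
i=34: outside box; Z[34]=0
i=35: outside box; Z[35]=0
i=36: outside box; Z[36]=1 scan→box=[36,37)
i=37: outside box; Z[37]=2 scan→box=[37,39)
i=38: min(r-i=1, Z[1]=0)=0; Z[38]=0

[39, 0, 2, 0, 0, 1, 0, 0, 0, 2, 0, 0, 1, 2, 0, 0, 0, 0, 2, 0, 0, 1, 0, 0, 0, 0, 0, 0, 0, 0, 0, 0, 1, 0, 0, 0, 1, 2, 0]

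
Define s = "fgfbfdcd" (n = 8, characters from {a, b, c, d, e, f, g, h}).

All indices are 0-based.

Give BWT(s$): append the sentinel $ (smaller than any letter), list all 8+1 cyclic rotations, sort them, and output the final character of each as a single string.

rank  rotation   last
    0  $fgfbfdcd  d
    1  bfdcd$fgf  f
    2  cd$fgfbfd  d
    3  d$fgfbfdc  c
    4  dcd$fgfbf  f
    5  fbfdcd$fg  g
    6  fdcd$fgfb  b
    7  fgfbfdcd$  $
    8  gfbfdcd$f  f

dfdcfgb$f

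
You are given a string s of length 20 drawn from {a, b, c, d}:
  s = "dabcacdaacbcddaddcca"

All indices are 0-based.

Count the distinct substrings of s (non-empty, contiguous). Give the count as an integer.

187

rank→(start, suffix):
  0 → (19, 'a')
  1 → (7, 'aacbcddaddcca')
  2 → (1, 'abcacdaacbcddaddcca')
  3 → (8, 'acbcddaddcca')
  4 → (4, 'acdaacbcddaddcca')
  5 → (14, 'addcca')
  6 → (2, 'bcacdaacbcddaddcca')
  7 → (10, 'bcddaddcca')
  8 → (18, 'ca')
  9 → (3, 'cacdaacbcddaddcca')
  10 → (9, 'cbcddaddcca')
  11 → (17, 'cca')
  12 → (5, 'cdaacbcddaddcca')
  13 → (11, 'cddaddcca')
  14 → (6, 'daacbcddaddcca')
  15 → (0, 'dabcacdaacbcddaddcca')
  16 → (13, 'daddcca')
  17 → (16, 'dcca')
  18 → (12, 'ddaddcca')
  19 → (15, 'ddcca')

SA = [19, 7, 1, 8, 4, 14, 2, 10, 18, 3, 9, 17, 5, 11, 6, 0, 13, 16, 12, 15]
[i] adj suffixes → lcp
  [1] 19/7 → 1 ('a')
  [2] 7/1 → 1 ('a')
  [3] 1/8 → 1 ('a')
  [4] 8/4 → 2 ('ac')
  [5] 4/14 → 1 ('a')
  [6] 14/2 → 0 ('')
  [7] 2/10 → 2 ('bc')
  [8] 10/18 → 0 ('')
  [9] 18/3 → 2 ('ca')
  [10] 3/9 → 1 ('c')
  [11] 9/17 → 1 ('c')
  [12] 17/5 → 1 ('c')
  [13] 5/11 → 2 ('cd')
  [14] 11/6 → 0 ('')
  [15] 6/0 → 2 ('da')
  [16] 0/13 → 2 ('da')
  [17] 13/16 → 1 ('d')
  [18] 16/12 → 1 ('d')
  [19] 12/15 → 2 ('dd')

n(n+1)/2 = 20·21/2 = 210
Σ LCP = 0 + 1 + 1 + 1 + 2 + 1 + 0 + 2 + 0 + 2 + 1 + 1 + 1 + 2 + 0 + 2 + 2 + 1 + 1 + 2 = 23
distinct = 210 − 23 = 187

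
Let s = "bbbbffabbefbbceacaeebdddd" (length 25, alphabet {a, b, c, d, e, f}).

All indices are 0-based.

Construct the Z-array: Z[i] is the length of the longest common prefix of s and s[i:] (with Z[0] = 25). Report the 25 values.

[25, 3, 2, 1, 0, 0, 0, 2, 1, 0, 0, 2, 1, 0, 0, 0, 0, 0, 0, 0, 1, 0, 0, 0, 0]

Z[0]=25
i=1: i≥r, start 0; Z[1]=3 scan→box=[1,4)
i=2: min(r-i=2, Z[1]=3)=2; Z[2]=2
i=3: min(r-i=1, Z[2]=2)=1; Z[3]=1
i=4: i≥r, start 0; Z[4]=0
i=5: i≥r, start 0; Z[5]=0
i=6: i≥r, start 0; Z[6]=0
i=7: i≥r, start 0; Z[7]=2 scan→box=[7,9)
i=8: min(r-i=1, Z[1]=3)=1; Z[8]=1
i=9: i≥r, start 0; Z[9]=0
i=10: i≥r, start 0; Z[10]=0
i=11: i≥r, start 0; Z[11]=2 scan→box=[11,13)
i=12: min(r-i=1, Z[1]=3)=1; Z[12]=1
i=13: i≥r, start 0; Z[13]=0
i=14: i≥r, start 0; Z[14]=0
i=15: i≥r, start 0; Z[15]=0
i=16: i≥r, start 0; Z[16]=0
i=17: i≥r, start 0; Z[17]=0
i=18: i≥r, start 0; Z[18]=0
i=19: i≥r, start 0; Z[19]=0
i=20: i≥r, start 0; Z[20]=1 scan→box=[20,21)
i=21: i≥r, start 0; Z[21]=0
i=22: i≥r, start 0; Z[22]=0
i=23: i≥r, start 0; Z[23]=0
i=24: i≥r, start 0; Z[24]=0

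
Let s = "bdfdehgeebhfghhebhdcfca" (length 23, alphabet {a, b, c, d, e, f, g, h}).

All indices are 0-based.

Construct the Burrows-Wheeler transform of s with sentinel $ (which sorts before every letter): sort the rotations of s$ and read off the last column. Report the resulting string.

ac$eefdhfbhegdcdhhfbhbeg

rank  rotation                  last
    0  $bdfdehgeebhfghhebhdcfca  a
    1  a$bdfdehgeebhfghhebhdcfc  c
    2  bdfdehgeebhfghhebhdcfca$  $
    3  bhdcfca$bdfdehgeebhfghhe  e
    4  bhfghhebhdcfca$bdfdehgee  e
    5  ca$bdfdehgeebhfghhebhdcf  f
    6  cfca$bdfdehgeebhfghhebhd  d
    7  dcfca$bdfdehgeebhfghhebh  h
    8  dehgeebhfghhebhdcfca$bdf  f
    9  dfdehgeebhfghhebhdcfca$b  b
   10  ebhdcfca$bdfdehgeebhfghh  h
   11  ebhfghhebhdcfca$bdfdehge  e
   12  eebhfghhebhdcfca$bdfdehg  g
   13  ehgeebhfghhebhdcfca$bdfd  d
   14  fca$bdfdehgeebhfghhebhdc  c
   15  fdehgeebhfghhebhdcfca$bd  d
   16  fghhebhdcfca$bdfdehgeebh  h
   17  geebhfghhebhdcfca$bdfdeh  h
   18  ghhebhdcfca$bdfdehgeebhf  f
   19  hdcfca$bdfdehgeebhfghheb  b
   20  hebhdcfca$bdfdehgeebhfgh  h
   21  hfghhebhdcfca$bdfdehgeeb  b
   22  hgeebhfghhebhdcfca$bdfde  e
   23  hhebhdcfca$bdfdehgeebhfg  g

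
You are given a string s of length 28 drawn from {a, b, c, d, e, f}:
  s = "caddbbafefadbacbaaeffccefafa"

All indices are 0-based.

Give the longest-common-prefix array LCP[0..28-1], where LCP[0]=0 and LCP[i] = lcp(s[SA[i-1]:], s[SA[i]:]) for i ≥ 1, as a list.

rank | idx | suffix
   0 |  27 | a
   1 |  16 | aaeffccefafa
   2 |  13 | acbaaeffccefafa
   3 |  10 | adbacbaaeffccefafa
   4 |   1 | addbbafefadbacbaaeffccefafa
   5 |  17 | aeffccefafa
   6 |  25 | afa
   7 |   6 | afefadbacbaaeffccefafa
   8 |  15 | baaeffccefafa
   9 |  12 | bacbaaeffccefafa
  10 |   5 | bafefadbacbaaeffccefafa
  11 |   4 | bbafefadbacbaaeffccefafa
  12 |   0 | caddbbafefadbacbaaeffccefafa
  13 |  14 | cbaaeffccefafa
  14 |  21 | ccefafa
  15 |  22 | cefafa
  16 |  11 | dbacbaaeffccefafa
  17 |   3 | dbbafefadbacbaaeffccefafa
  18 |   2 | ddbbafefadbacbaaeffccefafa
  19 |   8 | efadbacbaaeffccefafa
  20 |  23 | efafa
  21 |  18 | effccefafa
  22 |  26 | fa
  23 |   9 | fadbacbaaeffccefafa
  24 |  24 | fafa
  25 |  20 | fccefafa
  26 |   7 | fefadbacbaaeffccefafa
  27 |  19 | ffccefafa

SA = [27, 16, 13, 10, 1, 17, 25, 6, 15, 12, 5, 4, 0, 14, 21, 22, 11, 3, 2, 8, 23, 18, 26, 9, 24, 20, 7, 19]
[i] adj suffixes → lcp
  [1] 27/16 → 1 ('a')
  [2] 16/13 → 1 ('a')
  [3] 13/10 → 1 ('a')
  [4] 10/1 → 2 ('ad')
  [5] 1/17 → 1 ('a')
  [6] 17/25 → 1 ('a')
  [7] 25/6 → 2 ('af')
  [8] 6/15 → 0 ('')
  [9] 15/12 → 2 ('ba')
  [10] 12/5 → 2 ('ba')
  [11] 5/4 → 1 ('b')
  [12] 4/0 → 0 ('')
  [13] 0/14 → 1 ('c')
  [14] 14/21 → 1 ('c')
  [15] 21/22 → 1 ('c')
  [16] 22/11 → 0 ('')
  [17] 11/3 → 2 ('db')
  [18] 3/2 → 1 ('d')
  [19] 2/8 → 0 ('')
  [20] 8/23 → 3 ('efa')
  [21] 23/18 → 2 ('ef')
  [22] 18/26 → 0 ('')
  [23] 26/9 → 2 ('fa')
  [24] 9/24 → 2 ('fa')
  [25] 24/20 → 1 ('f')
  [26] 20/7 → 1 ('f')
  [27] 7/19 → 1 ('f')

[0, 1, 1, 1, 2, 1, 1, 2, 0, 2, 2, 1, 0, 1, 1, 1, 0, 2, 1, 0, 3, 2, 0, 2, 2, 1, 1, 1]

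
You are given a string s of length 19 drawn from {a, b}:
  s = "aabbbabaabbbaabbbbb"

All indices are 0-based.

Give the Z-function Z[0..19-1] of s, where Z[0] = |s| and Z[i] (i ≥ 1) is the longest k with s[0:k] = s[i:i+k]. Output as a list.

[19, 1, 0, 0, 0, 1, 0, 6, 1, 0, 0, 0, 5, 1, 0, 0, 0, 0, 0]

Z[0]=19
i=1: i≥r, start 0; Z[1]=1 scan→box=[1,2)
i=2: i≥r, start 0; Z[2]=0
i=3: i≥r, start 0; Z[3]=0
i=4: i≥r, start 0; Z[4]=0
i=5: i≥r, start 0; Z[5]=1 scan→box=[5,6)
i=6: i≥r, start 0; Z[6]=0
i=7: i≥r, start 0; Z[7]=6 scan→box=[7,13)
i=8: min(r-i=5, Z[1]=1)=1; Z[8]=1
i=9: min(r-i=4, Z[2]=0)=0; Z[9]=0
i=10: min(r-i=3, Z[3]=0)=0; Z[10]=0
i=11: min(r-i=2, Z[4]=0)=0; Z[11]=0
i=12: min(r-i=1, Z[5]=1)=1; Z[12]=5 scan→box=[12,17)
i=13: min(r-i=4, Z[1]=1)=1; Z[13]=1
i=14: min(r-i=3, Z[2]=0)=0; Z[14]=0
i=15: min(r-i=2, Z[3]=0)=0; Z[15]=0
i=16: min(r-i=1, Z[4]=0)=0; Z[16]=0
i=17: i≥r, start 0; Z[17]=0
i=18: i≥r, start 0; Z[18]=0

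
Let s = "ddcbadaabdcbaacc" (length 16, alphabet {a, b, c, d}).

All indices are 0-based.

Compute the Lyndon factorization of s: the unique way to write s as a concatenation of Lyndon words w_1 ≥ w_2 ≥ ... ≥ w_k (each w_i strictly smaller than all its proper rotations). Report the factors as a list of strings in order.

["d", "d", "c", "b", "ad", "aabdcbaacc"]

emit factor 1: 'd' (i=0, period=1)
emit factor 2: 'd' (i=1, period=1)
emit factor 3: 'c' (i=2, period=1)
emit factor 4: 'b' (i=3, period=1)
emit factor 5: 'ad' (i=4, period=2)
emit factor 6: 'aabdcbaacc' (i=6, period=10)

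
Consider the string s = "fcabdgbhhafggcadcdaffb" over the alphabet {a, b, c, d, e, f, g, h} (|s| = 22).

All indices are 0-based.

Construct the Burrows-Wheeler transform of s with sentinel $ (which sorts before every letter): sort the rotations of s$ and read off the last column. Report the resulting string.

bccdhfagfgdcabf$aadgfhb

rank  rotation                 last
    0  $fcabdgbhhafggcadcdaffb  b
    1  abdgbhhafggcadcdaffb$fc  c
    2  adcdaffb$fcabdgbhhafggc  c
    3  affb$fcabdgbhhafggcadcd  d
    4  afggcadcdaffb$fcabdgbhh  h
    5  b$fcabdgbhhafggcadcdaff  f
    6  bdgbhhafggcadcdaffb$fca  a
    7  bhhafggcadcdaffb$fcabdg  g
    8  cabdgbhhafggcadcdaffb$f  f
    9  cadcdaffb$fcabdgbhhafgg  g
   10  cdaffb$fcabdgbhhafggcad  d
   11  daffb$fcabdgbhhafggcadc  c
   12  dcdaffb$fcabdgbhhafggca  a
   13  dgbhhafggcadcdaffb$fcab  b
   14  fb$fcabdgbhhafggcadcdaf  f
   15  fcabdgbhhafggcadcdaffb$  $
   16  ffb$fcabdgbhhafggcadcda  a
   17  fggcadcdaffb$fcabdgbhha  a
   18  gbhhafggcadcdaffb$fcabd  d
   19  gcadcdaffb$fcabdgbhhafg  g
   20  ggcadcdaffb$fcabdgbhhaf  f
   21  hafggcadcdaffb$fcabdgbh  h
   22  hhafggcadcdaffb$fcabdgb  b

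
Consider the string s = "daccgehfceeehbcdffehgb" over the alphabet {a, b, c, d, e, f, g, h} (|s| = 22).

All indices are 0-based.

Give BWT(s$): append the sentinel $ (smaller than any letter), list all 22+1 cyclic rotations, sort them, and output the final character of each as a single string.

bdghabfc$cceegfhfdhceee

rank  rotation                 last
    0  $daccgehfceeehbcdffehgb  b
    1  accgehfceeehbcdffehgb$d  d
    2  b$daccgehfceeehbcdffehg  g
    3  bcdffehgb$daccgehfceeeh  h
    4  ccgehfceeehbcdffehgb$da  a
    5  cdffehgb$daccgehfceeehb  b
    6  ceeehbcdffehgb$daccgehf  f
    7  cgehfceeehbcdffehgb$dac  c
    8  daccgehfceeehbcdffehgb$  $
    9  dffehgb$daccgehfceeehbc  c
   10  eeehbcdffehgb$daccgehfc  c
   11  eehbcdffehgb$daccgehfce  e
   12  ehbcdffehgb$daccgehfcee  e
   13  ehfceeehbcdffehgb$daccg  g
   14  ehgb$daccgehfceeehbcdff  f
   15  fceeehbcdffehgb$daccgeh  h
   16  fehgb$daccgehfceeehbcdf  f
   17  ffehgb$daccgehfceeehbcd  d
   18  gb$daccgehfceeehbcdffeh  h
   19  gehfceeehbcdffehgb$dacc  c
   20  hbcdffehgb$daccgehfceee  e
   21  hfceeehbcdffehgb$daccge  e
   22  hgb$daccgehfceeehbcdffe  e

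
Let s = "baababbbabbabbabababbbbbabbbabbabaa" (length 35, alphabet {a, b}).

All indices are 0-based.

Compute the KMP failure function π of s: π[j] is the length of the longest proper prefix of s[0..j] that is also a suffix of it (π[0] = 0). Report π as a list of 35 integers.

π[0] = 0
j=1 s[j]='a': π[1]=0 (border '')
j=2 s[j]='a': π[2]=0 (border '')
j=3 s[j]='b': π[3]=1 (border 'b')
j=4 s[j]='a': π[4]=2 (border 'ba')
j=5 s[j]='b': k: 2→0; π[5]=1 (border 'b')
j=6 s[j]='b': k: 1→0; π[6]=1 (border 'b')
j=7 s[j]='b': k: 1→0; π[7]=1 (border 'b')
j=8 s[j]='a': π[8]=2 (border 'ba')
j=9 s[j]='b': k: 2→0; π[9]=1 (border 'b')
j=10 s[j]='b': k: 1→0; π[10]=1 (border 'b')
j=11 s[j]='a': π[11]=2 (border 'ba')
j=12 s[j]='b': k: 2→0; π[12]=1 (border 'b')
j=13 s[j]='b': k: 1→0; π[13]=1 (border 'b')
j=14 s[j]='a': π[14]=2 (border 'ba')
j=15 s[j]='b': k: 2→0; π[15]=1 (border 'b')
j=16 s[j]='a': π[16]=2 (border 'ba')
j=17 s[j]='b': k: 2→0; π[17]=1 (border 'b')
j=18 s[j]='a': π[18]=2 (border 'ba')
j=19 s[j]='b': k: 2→0; π[19]=1 (border 'b')
j=20 s[j]='b': k: 1→0; π[20]=1 (border 'b')
j=21 s[j]='b': k: 1→0; π[21]=1 (border 'b')
j=22 s[j]='b': k: 1→0; π[22]=1 (border 'b')
j=23 s[j]='b': k: 1→0; π[23]=1 (border 'b')
j=24 s[j]='a': π[24]=2 (border 'ba')
j=25 s[j]='b': k: 2→0; π[25]=1 (border 'b')
j=26 s[j]='b': k: 1→0; π[26]=1 (border 'b')
j=27 s[j]='b': k: 1→0; π[27]=1 (border 'b')
j=28 s[j]='a': π[28]=2 (border 'ba')
j=29 s[j]='b': k: 2→0; π[29]=1 (border 'b')
j=30 s[j]='b': k: 1→0; π[30]=1 (border 'b')
j=31 s[j]='a': π[31]=2 (border 'ba')
j=32 s[j]='b': k: 2→0; π[32]=1 (border 'b')
j=33 s[j]='a': π[33]=2 (border 'ba')
j=34 s[j]='a': π[34]=3 (border 'baa')

[0, 0, 0, 1, 2, 1, 1, 1, 2, 1, 1, 2, 1, 1, 2, 1, 2, 1, 2, 1, 1, 1, 1, 1, 2, 1, 1, 1, 2, 1, 1, 2, 1, 2, 3]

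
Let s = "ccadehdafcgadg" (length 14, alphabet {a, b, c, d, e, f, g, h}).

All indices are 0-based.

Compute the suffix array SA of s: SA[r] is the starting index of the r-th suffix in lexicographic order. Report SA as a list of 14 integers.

rank→(start, suffix):
  0 → (2, 'adehdafcgadg')
  1 → (11, 'adg')
  2 → (7, 'afcgadg')
  3 → (1, 'cadehdafcgadg')
  4 → (0, 'ccadehdafcgadg')
  5 → (9, 'cgadg')
  6 → (6, 'dafcgadg')
  7 → (3, 'dehdafcgadg')
  8 → (12, 'dg')
  9 → (4, 'ehdafcgadg')
  10 → (8, 'fcgadg')
  11 → (13, 'g')
  12 → (10, 'gadg')
  13 → (5, 'hdafcgadg')

[2, 11, 7, 1, 0, 9, 6, 3, 12, 4, 8, 13, 10, 5]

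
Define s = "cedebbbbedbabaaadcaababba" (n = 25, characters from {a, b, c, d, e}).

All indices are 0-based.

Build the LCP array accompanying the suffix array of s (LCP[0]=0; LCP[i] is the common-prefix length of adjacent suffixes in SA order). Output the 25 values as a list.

[0, 1, 2, 2, 1, 3, 2, 1, 0, 2, 2, 3, 1, 2, 3, 2, 1, 0, 1, 0, 1, 1, 0, 1, 2]

rank | idx | suffix
   0 |  24 | a
   1 |  13 | aaadcaababba
   2 |  18 | aababba
   3 |  14 | aadcaababba
   4 |  11 | abaaadcaababba
   5 |  19 | ababba
   6 |  21 | abba
   7 |  15 | adcaababba
   8 |  23 | ba
   9 |  12 | baaadcaababba
  10 |  10 | babaaadcaababba
  11 |  20 | babba
  12 |  22 | bba
  13 |   4 | bbbbedbabaaadcaababba
  14 |   5 | bbbedbabaaadcaababba
  15 |   6 | bbedbabaaadcaababba
  16 |   7 | bedbabaaadcaababba
  17 |  17 | caababba
  18 |   0 | cedebbbbedbabaaadcaababba
  19 |   9 | dbabaaadcaababba
  20 |  16 | dcaababba
  21 |   2 | debbbbedbabaaadcaababba
  22 |   3 | ebbbbedbabaaadcaababba
  23 |   8 | edbabaaadcaababba
  24 |   1 | edebbbbedbabaaadcaababba

SA = [24, 13, 18, 14, 11, 19, 21, 15, 23, 12, 10, 20, 22, 4, 5, 6, 7, 17, 0, 9, 16, 2, 3, 8, 1]
i: (SA[i-1],SA[i]) lcp shared
  1: (24,13) 1 'a'
  2: (13,18) 2 'aa'
  3: (18,14) 2 'aa'
  4: (14,11) 1 'a'
  5: (11,19) 3 'aba'
  6: (19,21) 2 'ab'
  7: (21,15) 1 'a'
  8: (15,23) 0 ''
  9: (23,12) 2 'ba'
  10: (12,10) 2 'ba'
  11: (10,20) 3 'bab'
  12: (20,22) 1 'b'
  13: (22,4) 2 'bb'
  14: (4,5) 3 'bbb'
  15: (5,6) 2 'bb'
  16: (6,7) 1 'b'
  17: (7,17) 0 ''
  18: (17,0) 1 'c'
  19: (0,9) 0 ''
  20: (9,16) 1 'd'
  21: (16,2) 1 'd'
  22: (2,3) 0 ''
  23: (3,8) 1 'e'
  24: (8,1) 2 'ed'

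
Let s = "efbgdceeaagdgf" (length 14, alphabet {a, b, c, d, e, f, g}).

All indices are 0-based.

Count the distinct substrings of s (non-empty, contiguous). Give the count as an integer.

97

rank→(start, suffix):
  0 → (8, 'aagdgf')
  1 → (9, 'agdgf')
  2 → (2, 'bgdceeaagdgf')
  3 → (5, 'ceeaagdgf')
  4 → (4, 'dceeaagdgf')
  5 → (11, 'dgf')
  6 → (7, 'eaagdgf')
  7 → (6, 'eeaagdgf')
  8 → (0, 'efbgdceeaagdgf')
  9 → (13, 'f')
  10 → (1, 'fbgdceeaagdgf')
  11 → (3, 'gdceeaagdgf')
  12 → (10, 'gdgf')
  13 → (12, 'gf')

SA = [8, 9, 2, 5, 4, 11, 7, 6, 0, 13, 1, 3, 10, 12]
rank  pair      lcp
   1  s[8:],s[9:]  1  'a'
   2  s[9:],s[2:]  0  ''
   3  s[2:],s[5:]  0  ''
   4  s[5:],s[4:]  0  ''
   5  s[4:],s[11:]  1  'd'
   6  s[11:],s[7:]  0  ''
   7  s[7:],s[6:]  1  'e'
   8  s[6:],s[0:]  1  'e'
   9  s[0:],s[13:]  0  ''
  10  s[13:],s[1:]  1  'f'
  11  s[1:],s[3:]  0  ''
  12  s[3:],s[10:]  2  'gd'
  13  s[10:],s[12:]  1  'g'

n(n+1)/2 = 14·15/2 = 105
Σ LCP = 0 + 1 + 0 + 0 + 0 + 1 + 0 + 1 + 1 + 0 + 1 + 0 + 2 + 1 = 8
distinct = 105 − 8 = 97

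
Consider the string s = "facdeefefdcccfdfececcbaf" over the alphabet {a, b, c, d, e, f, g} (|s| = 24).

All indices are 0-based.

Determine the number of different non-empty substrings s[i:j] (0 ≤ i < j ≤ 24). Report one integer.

sorted suffixes:
  #0 SA[0]=1  'acdeefefdcccfdfececcbaf'
  #1 SA[1]=22  'af'
  #2 SA[2]=21  'baf'
  #3 SA[3]=20  'cbaf'
  #4 SA[4]=19  'ccbaf'
  #5 SA[5]=10  'cccfdfececcbaf'
  #6 SA[6]=11  'ccfdfececcbaf'
  #7 SA[7]=2  'cdeefefdcccfdfececcbaf'
  #8 SA[8]=17  'ceccbaf'
  #9 SA[9]=12  'cfdfececcbaf'
  #10 SA[10]=9  'dcccfdfececcbaf'
  #11 SA[11]=3  'deefefdcccfdfececcbaf'
  #12 SA[12]=14  'dfececcbaf'
  #13 SA[13]=18  'eccbaf'
  #14 SA[14]=16  'ececcbaf'
  #15 SA[15]=4  'eefefdcccfdfececcbaf'
  #16 SA[16]=7  'efdcccfdfececcbaf'
  #17 SA[17]=5  'efefdcccfdfececcbaf'
  #18 SA[18]=23  'f'
  #19 SA[19]=0  'facdeefefdcccfdfececcbaf'
  #20 SA[20]=8  'fdcccfdfececcbaf'
  #21 SA[21]=13  'fdfececcbaf'
  #22 SA[22]=15  'fececcbaf'
  #23 SA[23]=6  'fefdcccfdfececcbaf'

SA = [1, 22, 21, 20, 19, 10, 11, 2, 17, 12, 9, 3, 14, 18, 16, 4, 7, 5, 23, 0, 8, 13, 15, 6]
[i] adj suffixes → lcp
  [1] 1/22 → 1 ('a')
  [2] 22/21 → 0 ('')
  [3] 21/20 → 0 ('')
  [4] 20/19 → 1 ('c')
  [5] 19/10 → 2 ('cc')
  [6] 10/11 → 2 ('cc')
  [7] 11/2 → 1 ('c')
  [8] 2/17 → 1 ('c')
  [9] 17/12 → 1 ('c')
  [10] 12/9 → 0 ('')
  [11] 9/3 → 1 ('d')
  [12] 3/14 → 1 ('d')
  [13] 14/18 → 0 ('')
  [14] 18/16 → 2 ('ec')
  [15] 16/4 → 1 ('e')
  [16] 4/7 → 1 ('e')
  [17] 7/5 → 2 ('ef')
  [18] 5/23 → 0 ('')
  [19] 23/0 → 1 ('f')
  [20] 0/8 → 1 ('f')
  [21] 8/13 → 2 ('fd')
  [22] 13/15 → 1 ('f')
  [23] 15/6 → 2 ('fe')

n(n+1)/2 = 24·25/2 = 300
Σ LCP = 0 + 1 + 0 + 0 + 1 + 2 + 2 + 1 + 1 + 1 + 0 + 1 + 1 + 0 + 2 + 1 + 1 + 2 + 0 + 1 + 1 + 2 + 1 + 2 = 24
distinct = 300 − 24 = 276

276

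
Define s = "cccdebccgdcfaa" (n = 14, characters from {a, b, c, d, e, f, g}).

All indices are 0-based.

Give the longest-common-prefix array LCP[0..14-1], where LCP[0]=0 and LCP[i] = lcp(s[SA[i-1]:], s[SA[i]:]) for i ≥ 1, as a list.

rank→(start, suffix):
  0 → (13, 'a')
  1 → (12, 'aa')
  2 → (5, 'bccgdcfaa')
  3 → (0, 'cccdebccgdcfaa')
  4 → (1, 'ccdebccgdcfaa')
  5 → (6, 'ccgdcfaa')
  6 → (2, 'cdebccgdcfaa')
  7 → (10, 'cfaa')
  8 → (7, 'cgdcfaa')
  9 → (9, 'dcfaa')
  10 → (3, 'debccgdcfaa')
  11 → (4, 'ebccgdcfaa')
  12 → (11, 'faa')
  13 → (8, 'gdcfaa')

SA = [13, 12, 5, 0, 1, 6, 2, 10, 7, 9, 3, 4, 11, 8]
rank  pair      lcp
   1  s[13:],s[12:]  1  'a'
   2  s[12:],s[5:]  0  ''
   3  s[5:],s[0:]  0  ''
   4  s[0:],s[1:]  2  'cc'
   5  s[1:],s[6:]  2  'cc'
   6  s[6:],s[2:]  1  'c'
   7  s[2:],s[10:]  1  'c'
   8  s[10:],s[7:]  1  'c'
   9  s[7:],s[9:]  0  ''
  10  s[9:],s[3:]  1  'd'
  11  s[3:],s[4:]  0  ''
  12  s[4:],s[11:]  0  ''
  13  s[11:],s[8:]  0  ''

[0, 1, 0, 0, 2, 2, 1, 1, 1, 0, 1, 0, 0, 0]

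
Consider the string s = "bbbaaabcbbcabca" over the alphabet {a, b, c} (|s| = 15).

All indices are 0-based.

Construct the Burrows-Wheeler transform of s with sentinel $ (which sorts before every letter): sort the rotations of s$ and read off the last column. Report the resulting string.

acbacabb$cababbb

rank  rotation          last
    0  $bbbaaabcbbcabca  a
    1  a$bbbaaabcbbcabc  c
    2  aaabcbbcabca$bbb  b
    3  aabcbbcabca$bbba  a
    4  abca$bbbaaabcbbc  c
    5  abcbbcabca$bbbaa  a
    6  baaabcbbcabca$bb  b
    7  bbaaabcbbcabca$b  b
    8  bbbaaabcbbcabca$  $
    9  bbcabca$bbbaaabc  c
   10  bca$bbbaaabcbbca  a
   11  bcabca$bbbaaabcb  b
   12  bcbbcabca$bbbaaa  a
   13  ca$bbbaaabcbbcab  b
   14  cabca$bbbaaabcbb  b
   15  cbbcabca$bbbaaab  b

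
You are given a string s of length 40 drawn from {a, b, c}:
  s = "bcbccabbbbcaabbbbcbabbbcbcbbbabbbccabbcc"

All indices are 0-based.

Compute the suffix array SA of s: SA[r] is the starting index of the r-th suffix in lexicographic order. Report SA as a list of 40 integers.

sorted suffixes:
  #0 SA[0]=11  'aabbbbcbabbbcbcbbbabbbccabbcc'
  #1 SA[1]=5  'abbbbcaabbbbcbabbbcbcbbbabbbccabbcc'
  #2 SA[2]=12  'abbbbcbabbbcbcbbbabbbccabbcc'
  #3 SA[3]=19  'abbbcbcbbbabbbccabbcc'
  #4 SA[4]=29  'abbbccabbcc'
  #5 SA[5]=35  'abbcc'
  #6 SA[6]=18  'babbbcbcbbbabbbccabbcc'
  #7 SA[7]=28  'babbbccabbcc'
  #8 SA[8]=27  'bbabbbccabbcc'
  #9 SA[9]=26  'bbbabbbccabbcc'
  #10 SA[10]=6  'bbbbcaabbbbcbabbbcbcbbbabbbccabbcc'
  #11 SA[11]=13  'bbbbcbabbbcbcbbbabbbccabbcc'
  #12 SA[12]=7  'bbbcaabbbbcbabbbcbcbbbabbbccabbcc'
  #13 SA[13]=14  'bbbcbabbbcbcbbbabbbccabbcc'
  #14 SA[14]=20  'bbbcbcbbbabbbccabbcc'
  #15 SA[15]=30  'bbbccabbcc'
  #16 SA[16]=8  'bbcaabbbbcbabbbcbcbbbabbbccabbcc'
  #17 SA[17]=15  'bbcbabbbcbcbbbabbbccabbcc'
  #18 SA[18]=21  'bbcbcbbbabbbccabbcc'
  #19 SA[19]=36  'bbcc'
  #20 SA[20]=31  'bbccabbcc'
  #21 SA[21]=9  'bcaabbbbcbabbbcbcbbbabbbccabbcc'
  #22 SA[22]=16  'bcbabbbcbcbbbabbbccabbcc'
  #23 SA[23]=24  'bcbbbabbbccabbcc'
  #24 SA[24]=22  'bcbcbbbabbbccabbcc'
  #25 SA[25]=0  'bcbccabbbbcaabbbbcbabbbcbcbbbabbbccabbcc'
  #26 SA[26]=37  'bcc'
  #27 SA[27]=2  'bccabbbbcaabbbbcbabbbcbcbbbabbbccabbcc'
  #28 SA[28]=32  'bccabbcc'
  #29 SA[29]=39  'c'
  #30 SA[30]=10  'caabbbbcbabbbcbcbbbabbbccabbcc'
  #31 SA[31]=4  'cabbbbcaabbbbcbabbbcbcbbbabbbccabbcc'
  #32 SA[32]=34  'cabbcc'
  #33 SA[33]=17  'cbabbbcbcbbbabbbccabbcc'
  #34 SA[34]=25  'cbbbabbbccabbcc'
  #35 SA[35]=23  'cbcbbbabbbccabbcc'
  #36 SA[36]=1  'cbccabbbbcaabbbbcbabbbcbcbbbabbbccabbcc'
  #37 SA[37]=38  'cc'
  #38 SA[38]=3  'ccabbbbcaabbbbcbabbbcbcbbbabbbccabbcc'
  #39 SA[39]=33  'ccabbcc'

[11, 5, 12, 19, 29, 35, 18, 28, 27, 26, 6, 13, 7, 14, 20, 30, 8, 15, 21, 36, 31, 9, 16, 24, 22, 0, 37, 2, 32, 39, 10, 4, 34, 17, 25, 23, 1, 38, 3, 33]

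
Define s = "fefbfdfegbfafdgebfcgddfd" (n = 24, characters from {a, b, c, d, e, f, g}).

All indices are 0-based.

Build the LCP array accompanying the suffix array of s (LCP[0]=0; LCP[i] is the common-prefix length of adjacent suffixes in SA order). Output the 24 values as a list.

[0, 0, 2, 2, 0, 0, 1, 1, 2, 1, 0, 1, 1, 0, 1, 1, 1, 2, 2, 1, 2, 0, 1, 1]

sorted suffixes:
  #0 SA[0]=11  'afdgebfcgddfd'
  #1 SA[1]=9  'bfafdgebfcgddfd'
  #2 SA[2]=16  'bfcgddfd'
  #3 SA[3]=3  'bfdfegbfafdgebfcgddfd'
  #4 SA[4]=18  'cgddfd'
  #5 SA[5]=23  'd'
  #6 SA[6]=20  'ddfd'
  #7 SA[7]=21  'dfd'
  #8 SA[8]=5  'dfegbfafdgebfcgddfd'
  #9 SA[9]=13  'dgebfcgddfd'
  #10 SA[10]=15  'ebfcgddfd'
  #11 SA[11]=1  'efbfdfegbfafdgebfcgddfd'
  #12 SA[12]=7  'egbfafdgebfcgddfd'
  #13 SA[13]=10  'fafdgebfcgddfd'
  #14 SA[14]=2  'fbfdfegbfafdgebfcgddfd'
  #15 SA[15]=17  'fcgddfd'
  #16 SA[16]=22  'fd'
  #17 SA[17]=4  'fdfegbfafdgebfcgddfd'
  #18 SA[18]=12  'fdgebfcgddfd'
  #19 SA[19]=0  'fefbfdfegbfafdgebfcgddfd'
  #20 SA[20]=6  'fegbfafdgebfcgddfd'
  #21 SA[21]=8  'gbfafdgebfcgddfd'
  #22 SA[22]=19  'gddfd'
  #23 SA[23]=14  'gebfcgddfd'

SA = [11, 9, 16, 3, 18, 23, 20, 21, 5, 13, 15, 1, 7, 10, 2, 17, 22, 4, 12, 0, 6, 8, 19, 14]
rank  pair      lcp
   1  s[11:],s[9:]  0  ''
   2  s[9:],s[16:]  2  'bf'
   3  s[16:],s[3:]  2  'bf'
   4  s[3:],s[18:]  0  ''
   5  s[18:],s[23:]  0  ''
   6  s[23:],s[20:]  1  'd'
   7  s[20:],s[21:]  1  'd'
   8  s[21:],s[5:]  2  'df'
   9  s[5:],s[13:]  1  'd'
  10  s[13:],s[15:]  0  ''
  11  s[15:],s[1:]  1  'e'
  12  s[1:],s[7:]  1  'e'
  13  s[7:],s[10:]  0  ''
  14  s[10:],s[2:]  1  'f'
  15  s[2:],s[17:]  1  'f'
  16  s[17:],s[22:]  1  'f'
  17  s[22:],s[4:]  2  'fd'
  18  s[4:],s[12:]  2  'fd'
  19  s[12:],s[0:]  1  'f'
  20  s[0:],s[6:]  2  'fe'
  21  s[6:],s[8:]  0  ''
  22  s[8:],s[19:]  1  'g'
  23  s[19:],s[14:]  1  'g'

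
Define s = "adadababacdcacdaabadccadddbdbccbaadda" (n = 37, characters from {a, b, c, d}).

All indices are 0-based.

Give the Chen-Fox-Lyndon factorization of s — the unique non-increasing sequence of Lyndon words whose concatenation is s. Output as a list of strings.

emit factor 1: 'ad' (i=0, period=2)
emit factor 2: 'ad' (i=2, period=2)
emit factor 3: 'ababacdcacd' (i=4, period=11)
emit factor 4: 'aabadccadddbdbccbaadd' (i=15, period=21)
emit factor 5: 'a' (i=36, period=1)

["ad", "ad", "ababacdcacd", "aabadccadddbdbccbaadd", "a"]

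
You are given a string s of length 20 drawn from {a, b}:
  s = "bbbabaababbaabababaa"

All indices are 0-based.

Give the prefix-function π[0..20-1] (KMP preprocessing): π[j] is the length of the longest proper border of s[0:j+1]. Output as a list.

π[0] = 0
j=1 s[j]='b': π[1]=1 (border 'b')
j=2 s[j]='b': π[2]=2 (border 'bb')
j=3 s[j]='a': k: 2→1→0; π[3]=0 (border '')
j=4 s[j]='b': π[4]=1 (border 'b')
j=5 s[j]='a': k: 1→0; π[5]=0 (border '')
j=6 s[j]='a': π[6]=0 (border '')
j=7 s[j]='b': π[7]=1 (border 'b')
j=8 s[j]='a': k: 1→0; π[8]=0 (border '')
j=9 s[j]='b': π[9]=1 (border 'b')
j=10 s[j]='b': π[10]=2 (border 'bb')
j=11 s[j]='a': k: 2→1→0; π[11]=0 (border '')
j=12 s[j]='a': π[12]=0 (border '')
j=13 s[j]='b': π[13]=1 (border 'b')
j=14 s[j]='a': k: 1→0; π[14]=0 (border '')
j=15 s[j]='b': π[15]=1 (border 'b')
j=16 s[j]='a': k: 1→0; π[16]=0 (border '')
j=17 s[j]='b': π[17]=1 (border 'b')
j=18 s[j]='a': k: 1→0; π[18]=0 (border '')
j=19 s[j]='a': π[19]=0 (border '')

[0, 1, 2, 0, 1, 0, 0, 1, 0, 1, 2, 0, 0, 1, 0, 1, 0, 1, 0, 0]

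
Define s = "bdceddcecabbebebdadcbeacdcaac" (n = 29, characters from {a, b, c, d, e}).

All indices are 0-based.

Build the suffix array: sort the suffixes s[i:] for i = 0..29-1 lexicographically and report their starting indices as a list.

[26, 9, 27, 22, 17, 10, 15, 0, 20, 13, 11, 28, 25, 8, 19, 23, 6, 2, 16, 24, 18, 5, 1, 4, 21, 14, 12, 7, 3]

rank→(start, suffix):
  0 → (26, 'aac')
  1 → (9, 'abbebebdadcbeacdcaac')
  2 → (27, 'ac')
  3 → (22, 'acdcaac')
  4 → (17, 'adcbeacdcaac')
  5 → (10, 'bbebebdadcbeacdcaac')
  6 → (15, 'bdadcbeacdcaac')
  7 → (0, 'bdceddcecabbebebdadcbeacdcaac')
  8 → (20, 'beacdcaac')
  9 → (13, 'bebdadcbeacdcaac')
  10 → (11, 'bebebdadcbeacdcaac')
  11 → (28, 'c')
  12 → (25, 'caac')
  13 → (8, 'cabbebebdadcbeacdcaac')
  14 → (19, 'cbeacdcaac')
  15 → (23, 'cdcaac')
  16 → (6, 'cecabbebebdadcbeacdcaac')
  17 → (2, 'ceddcecabbebebdadcbeacdcaac')
  18 → (16, 'dadcbeacdcaac')
  19 → (24, 'dcaac')
  20 → (18, 'dcbeacdcaac')
  21 → (5, 'dcecabbebebdadcbeacdcaac')
  22 → (1, 'dceddcecabbebebdadcbeacdcaac')
  23 → (4, 'ddcecabbebebdadcbeacdcaac')
  24 → (21, 'eacdcaac')
  25 → (14, 'ebdadcbeacdcaac')
  26 → (12, 'ebebdadcbeacdcaac')
  27 → (7, 'ecabbebebdadcbeacdcaac')
  28 → (3, 'eddcecabbebebdadcbeacdcaac')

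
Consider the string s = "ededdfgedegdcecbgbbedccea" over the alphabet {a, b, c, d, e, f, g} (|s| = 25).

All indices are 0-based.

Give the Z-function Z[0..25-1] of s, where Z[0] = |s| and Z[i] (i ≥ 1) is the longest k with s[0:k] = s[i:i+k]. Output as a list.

[25, 0, 2, 0, 0, 0, 0, 3, 0, 1, 0, 0, 0, 1, 0, 0, 0, 0, 0, 2, 0, 0, 0, 1, 0]

Z[0]=25
i=1: fresh scan; Z[1]=0
i=2: fresh scan; Z[2]=2 grow→box=[2,4)
i=3: min(r-i=1, Z[1]=0)=0; Z[3]=0
i=4: fresh scan; Z[4]=0
i=5: fresh scan; Z[5]=0
i=6: fresh scan; Z[6]=0
i=7: fresh scan; Z[7]=3 grow→box=[7,10)
i=8: min(r-i=2, Z[1]=0)=0; Z[8]=0
i=9: min(r-i=1, Z[2]=2)=1; Z[9]=1
i=10: fresh scan; Z[10]=0
i=11: fresh scan; Z[11]=0
i=12: fresh scan; Z[12]=0
i=13: fresh scan; Z[13]=1 grow→box=[13,14)
i=14: fresh scan; Z[14]=0
i=15: fresh scan; Z[15]=0
i=16: fresh scan; Z[16]=0
i=17: fresh scan; Z[17]=0
i=18: fresh scan; Z[18]=0
i=19: fresh scan; Z[19]=2 grow→box=[19,21)
i=20: min(r-i=1, Z[1]=0)=0; Z[20]=0
i=21: fresh scan; Z[21]=0
i=22: fresh scan; Z[22]=0
i=23: fresh scan; Z[23]=1 grow→box=[23,24)
i=24: fresh scan; Z[24]=0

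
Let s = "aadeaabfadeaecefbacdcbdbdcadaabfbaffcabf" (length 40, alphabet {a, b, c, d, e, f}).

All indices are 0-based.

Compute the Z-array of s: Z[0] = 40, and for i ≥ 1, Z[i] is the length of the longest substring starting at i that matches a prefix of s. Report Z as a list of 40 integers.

[40, 1, 0, 0, 2, 1, 0, 0, 1, 0, 0, 1, 0, 0, 0, 0, 0, 1, 0, 0, 0, 0, 0, 0, 0, 0, 1, 0, 2, 1, 0, 0, 0, 1, 0, 0, 0, 1, 0, 0]

Z[0]=40
i=1: i≥r, start 0; Z[1]=1 grow→box=[1,2)
i=2: i≥r, start 0; Z[2]=0
i=3: i≥r, start 0; Z[3]=0
i=4: i≥r, start 0; Z[4]=2 grow→box=[4,6)
i=5: min(r-i=1, Z[1]=1)=1; Z[5]=1
i=6: i≥r, start 0; Z[6]=0
i=7: i≥r, start 0; Z[7]=0
i=8: i≥r, start 0; Z[8]=1 grow→box=[8,9)
i=9: i≥r, start 0; Z[9]=0
i=10: i≥r, start 0; Z[10]=0
i=11: i≥r, start 0; Z[11]=1 grow→box=[11,12)
i=12: i≥r, start 0; Z[12]=0
i=13: i≥r, start 0; Z[13]=0
i=14: i≥r, start 0; Z[14]=0
i=15: i≥r, start 0; Z[15]=0
i=16: i≥r, start 0; Z[16]=0
i=17: i≥r, start 0; Z[17]=1 grow→box=[17,18)
i=18: i≥r, start 0; Z[18]=0
i=19: i≥r, start 0; Z[19]=0
i=20: i≥r, start 0; Z[20]=0
i=21: i≥r, start 0; Z[21]=0
i=22: i≥r, start 0; Z[22]=0
i=23: i≥r, start 0; Z[23]=0
i=24: i≥r, start 0; Z[24]=0
i=25: i≥r, start 0; Z[25]=0
i=26: i≥r, start 0; Z[26]=1 grow→box=[26,27)
i=27: i≥r, start 0; Z[27]=0
i=28: i≥r, start 0; Z[28]=2 grow→box=[28,30)
i=29: min(r-i=1, Z[1]=1)=1; Z[29]=1
i=30: i≥r, start 0; Z[30]=0
i=31: i≥r, start 0; Z[31]=0
i=32: i≥r, start 0; Z[32]=0
i=33: i≥r, start 0; Z[33]=1 grow→box=[33,34)
i=34: i≥r, start 0; Z[34]=0
i=35: i≥r, start 0; Z[35]=0
i=36: i≥r, start 0; Z[36]=0
i=37: i≥r, start 0; Z[37]=1 grow→box=[37,38)
i=38: i≥r, start 0; Z[38]=0
i=39: i≥r, start 0; Z[39]=0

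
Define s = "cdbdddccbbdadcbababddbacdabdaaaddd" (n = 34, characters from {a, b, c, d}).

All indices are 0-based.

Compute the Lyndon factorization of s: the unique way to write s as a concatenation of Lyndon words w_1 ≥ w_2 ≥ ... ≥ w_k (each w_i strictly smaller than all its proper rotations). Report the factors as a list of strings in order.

["cd", "bdddcc", "bbd", "adcb", "ababddbacdabd", "aaaddd"]

emit factor 1: 'cd' (i=0, period=2)
emit factor 2: 'bdddcc' (i=2, period=6)
emit factor 3: 'bbd' (i=8, period=3)
emit factor 4: 'adcb' (i=11, period=4)
emit factor 5: 'ababddbacdabd' (i=15, period=13)
emit factor 6: 'aaaddd' (i=28, period=6)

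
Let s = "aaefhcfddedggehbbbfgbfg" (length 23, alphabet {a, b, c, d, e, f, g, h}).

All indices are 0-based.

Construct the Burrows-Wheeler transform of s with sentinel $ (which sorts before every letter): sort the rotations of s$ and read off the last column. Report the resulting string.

g$ahbgbhfdedagcbbeffgdef

rank  rotation                  last
    0  $aaefhcfddedggehbbbfgbfg  g
    1  aaefhcfddedggehbbbfgbfg$  $
    2  aefhcfddedggehbbbfgbfg$a  a
    3  bbbfgbfg$aaefhcfddedggeh  h
    4  bbfgbfg$aaefhcfddedggehb  b
    5  bfg$aaefhcfddedggehbbbfg  g
    6  bfgbfg$aaefhcfddedggehbb  b
    7  cfddedggehbbbfgbfg$aaefh  h
    8  ddedggehbbbfgbfg$aaefhcf  f
    9  dedggehbbbfgbfg$aaefhcfd  d
   10  dggehbbbfgbfg$aaefhcfdde  e
   11  edggehbbbfgbfg$aaefhcfdd  d
   12  efhcfddedggehbbbfgbfg$aa  a
   13  ehbbbfgbfg$aaefhcfddedgg  g
   14  fddedggehbbbfgbfg$aaefhc  c
   15  fg$aaefhcfddedggehbbbfgb  b
   16  fgbfg$aaefhcfddedggehbbb  b
   17  fhcfddedggehbbbfgbfg$aae  e
   18  g$aaefhcfddedggehbbbfgbf  f
   19  gbfg$aaefhcfddedggehbbbf  f
   20  gehbbbfgbfg$aaefhcfddedg  g
   21  ggehbbbfgbfg$aaefhcfdded  d
   22  hbbbfgbfg$aaefhcfddedgge  e
   23  hcfddedggehbbbfgbfg$aaef  f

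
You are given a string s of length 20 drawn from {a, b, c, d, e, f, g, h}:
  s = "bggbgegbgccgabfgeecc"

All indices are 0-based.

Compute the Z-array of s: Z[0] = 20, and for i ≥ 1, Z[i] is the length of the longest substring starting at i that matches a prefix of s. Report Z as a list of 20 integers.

Z[0]=20
i=1: fresh scan; Z[1]=0
i=2: fresh scan; Z[2]=0
i=3: fresh scan; Z[3]=2 grow→box=[3,5)
i=4: min(r-i=1, Z[1]=0)=0; Z[4]=0
i=5: fresh scan; Z[5]=0
i=6: fresh scan; Z[6]=0
i=7: fresh scan; Z[7]=2 grow→box=[7,9)
i=8: min(r-i=1, Z[1]=0)=0; Z[8]=0
i=9: fresh scan; Z[9]=0
i=10: fresh scan; Z[10]=0
i=11: fresh scan; Z[11]=0
i=12: fresh scan; Z[12]=0
i=13: fresh scan; Z[13]=1 grow→box=[13,14)
i=14: fresh scan; Z[14]=0
i=15: fresh scan; Z[15]=0
i=16: fresh scan; Z[16]=0
i=17: fresh scan; Z[17]=0
i=18: fresh scan; Z[18]=0
i=19: fresh scan; Z[19]=0

[20, 0, 0, 2, 0, 0, 0, 2, 0, 0, 0, 0, 0, 1, 0, 0, 0, 0, 0, 0]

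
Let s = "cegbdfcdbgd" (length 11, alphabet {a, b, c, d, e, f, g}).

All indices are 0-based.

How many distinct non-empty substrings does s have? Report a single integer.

rank→(start, suffix):
  0 → (3, 'bdfcdbgd')
  1 → (8, 'bgd')
  2 → (6, 'cdbgd')
  3 → (0, 'cegbdfcdbgd')
  4 → (10, 'd')
  5 → (7, 'dbgd')
  6 → (4, 'dfcdbgd')
  7 → (1, 'egbdfcdbgd')
  8 → (5, 'fcdbgd')
  9 → (2, 'gbdfcdbgd')
  10 → (9, 'gd')

SA = [3, 8, 6, 0, 10, 7, 4, 1, 5, 2, 9]
rank  pair      lcp
   1  s[3:],s[8:]  1  'b'
   2  s[8:],s[6:]  0  ''
   3  s[6:],s[0:]  1  'c'
   4  s[0:],s[10:]  0  ''
   5  s[10:],s[7:]  1  'd'
   6  s[7:],s[4:]  1  'd'
   7  s[4:],s[1:]  0  ''
   8  s[1:],s[5:]  0  ''
   9  s[5:],s[2:]  0  ''
  10  s[2:],s[9:]  1  'g'

n(n+1)/2 = 11·12/2 = 66
Σ LCP = 0 + 1 + 0 + 1 + 0 + 1 + 1 + 0 + 0 + 0 + 1 = 5
distinct = 66 − 5 = 61

61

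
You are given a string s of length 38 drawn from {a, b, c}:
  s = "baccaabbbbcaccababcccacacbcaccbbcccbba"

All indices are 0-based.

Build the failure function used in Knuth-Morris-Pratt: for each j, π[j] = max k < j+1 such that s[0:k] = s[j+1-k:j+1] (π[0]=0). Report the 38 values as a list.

π[0] = 0
j=1 s[j]='a': π[1]=0 (border '')
j=2 s[j]='c': π[2]=0 (border '')
j=3 s[j]='c': π[3]=0 (border '')
j=4 s[j]='a': π[4]=0 (border '')
j=5 s[j]='a': π[5]=0 (border '')
j=6 s[j]='b': π[6]=1 (border 'b')
j=7 s[j]='b': k: 1→0; π[7]=1 (border 'b')
j=8 s[j]='b': k: 1→0; π[8]=1 (border 'b')
j=9 s[j]='b': k: 1→0; π[9]=1 (border 'b')
j=10 s[j]='c': k: 1→0; π[10]=0 (border '')
j=11 s[j]='a': π[11]=0 (border '')
j=12 s[j]='c': π[12]=0 (border '')
j=13 s[j]='c': π[13]=0 (border '')
j=14 s[j]='a': π[14]=0 (border '')
j=15 s[j]='b': π[15]=1 (border 'b')
j=16 s[j]='a': π[16]=2 (border 'ba')
j=17 s[j]='b': k: 2→0; π[17]=1 (border 'b')
j=18 s[j]='c': k: 1→0; π[18]=0 (border '')
j=19 s[j]='c': π[19]=0 (border '')
j=20 s[j]='c': π[20]=0 (border '')
j=21 s[j]='a': π[21]=0 (border '')
j=22 s[j]='c': π[22]=0 (border '')
j=23 s[j]='a': π[23]=0 (border '')
j=24 s[j]='c': π[24]=0 (border '')
j=25 s[j]='b': π[25]=1 (border 'b')
j=26 s[j]='c': k: 1→0; π[26]=0 (border '')
j=27 s[j]='a': π[27]=0 (border '')
j=28 s[j]='c': π[28]=0 (border '')
j=29 s[j]='c': π[29]=0 (border '')
j=30 s[j]='b': π[30]=1 (border 'b')
j=31 s[j]='b': k: 1→0; π[31]=1 (border 'b')
j=32 s[j]='c': k: 1→0; π[32]=0 (border '')
j=33 s[j]='c': π[33]=0 (border '')
j=34 s[j]='c': π[34]=0 (border '')
j=35 s[j]='b': π[35]=1 (border 'b')
j=36 s[j]='b': k: 1→0; π[36]=1 (border 'b')
j=37 s[j]='a': π[37]=2 (border 'ba')

[0, 0, 0, 0, 0, 0, 1, 1, 1, 1, 0, 0, 0, 0, 0, 1, 2, 1, 0, 0, 0, 0, 0, 0, 0, 1, 0, 0, 0, 0, 1, 1, 0, 0, 0, 1, 1, 2]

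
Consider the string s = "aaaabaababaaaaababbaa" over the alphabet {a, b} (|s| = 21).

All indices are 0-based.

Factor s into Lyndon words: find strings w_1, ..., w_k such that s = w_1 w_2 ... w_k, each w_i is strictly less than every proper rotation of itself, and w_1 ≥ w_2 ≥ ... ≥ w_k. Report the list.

emit factor 1: 'aaaabaabab' (i=0, period=10)
emit factor 2: 'aaaaababb' (i=10, period=9)
emit factor 3: 'a' (i=19, period=1)
emit factor 4: 'a' (i=20, period=1)

["aaaabaabab", "aaaaababb", "a", "a"]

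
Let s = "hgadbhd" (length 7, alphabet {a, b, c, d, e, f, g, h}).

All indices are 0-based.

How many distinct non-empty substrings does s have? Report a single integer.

26

rank→(start, suffix):
  0 → (2, 'adbhd')
  1 → (4, 'bhd')
  2 → (6, 'd')
  3 → (3, 'dbhd')
  4 → (1, 'gadbhd')
  5 → (5, 'hd')
  6 → (0, 'hgadbhd')

SA = [2, 4, 6, 3, 1, 5, 0]
rank  pair      lcp
   1  s[2:],s[4:]  0  ''
   2  s[4:],s[6:]  0  ''
   3  s[6:],s[3:]  1  'd'
   4  s[3:],s[1:]  0  ''
   5  s[1:],s[5:]  0  ''
   6  s[5:],s[0:]  1  'h'

n(n+1)/2 = 7·8/2 = 28
Σ LCP = 0 + 0 + 0 + 1 + 0 + 0 + 1 = 2
distinct = 28 − 2 = 26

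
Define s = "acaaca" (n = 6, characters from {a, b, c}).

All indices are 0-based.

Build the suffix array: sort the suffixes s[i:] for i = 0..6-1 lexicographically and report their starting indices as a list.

sorted suffixes:
  #0 SA[0]=5  'a'
  #1 SA[1]=2  'aaca'
  #2 SA[2]=3  'aca'
  #3 SA[3]=0  'acaaca'
  #4 SA[4]=4  'ca'
  #5 SA[5]=1  'caaca'

[5, 2, 3, 0, 4, 1]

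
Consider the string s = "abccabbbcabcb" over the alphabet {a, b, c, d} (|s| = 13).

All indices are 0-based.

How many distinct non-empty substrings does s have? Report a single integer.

rank→(start, suffix):
  0 → (4, 'abbbcabcb')
  1 → (9, 'abcb')
  2 → (0, 'abccabbbcabcb')
  3 → (12, 'b')
  4 → (5, 'bbbcabcb')
  5 → (6, 'bbcabcb')
  6 → (7, 'bcabcb')
  7 → (10, 'bcb')
  8 → (1, 'bccabbbcabcb')
  9 → (3, 'cabbbcabcb')
  10 → (8, 'cabcb')
  11 → (11, 'cb')
  12 → (2, 'ccabbbcabcb')

SA = [4, 9, 0, 12, 5, 6, 7, 10, 1, 3, 8, 11, 2]
[i] adj suffixes → lcp
  [1] 4/9 → 2 ('ab')
  [2] 9/0 → 3 ('abc')
  [3] 0/12 → 0 ('')
  [4] 12/5 → 1 ('b')
  [5] 5/6 → 2 ('bb')
  [6] 6/7 → 1 ('b')
  [7] 7/10 → 2 ('bc')
  [8] 10/1 → 2 ('bc')
  [9] 1/3 → 0 ('')
  [10] 3/8 → 3 ('cab')
  [11] 8/11 → 1 ('c')
  [12] 11/2 → 1 ('c')

n(n+1)/2 = 13·14/2 = 91
Σ LCP = 0 + 2 + 3 + 0 + 1 + 2 + 1 + 2 + 2 + 0 + 3 + 1 + 1 = 18
distinct = 91 − 18 = 73

73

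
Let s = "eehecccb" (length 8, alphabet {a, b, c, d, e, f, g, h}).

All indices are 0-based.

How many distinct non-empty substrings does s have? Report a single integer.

31

rank→(start, suffix):
  0 → (7, 'b')
  1 → (6, 'cb')
  2 → (5, 'ccb')
  3 → (4, 'cccb')
  4 → (3, 'ecccb')
  5 → (0, 'eehecccb')
  6 → (1, 'ehecccb')
  7 → (2, 'hecccb')

SA = [7, 6, 5, 4, 3, 0, 1, 2]
i: (SA[i-1],SA[i]) lcp shared
  1: (7,6) 0 ''
  2: (6,5) 1 'c'
  3: (5,4) 2 'cc'
  4: (4,3) 0 ''
  5: (3,0) 1 'e'
  6: (0,1) 1 'e'
  7: (1,2) 0 ''

n(n+1)/2 = 8·9/2 = 36
Σ LCP = 0 + 0 + 1 + 2 + 0 + 1 + 1 + 0 = 5
distinct = 36 − 5 = 31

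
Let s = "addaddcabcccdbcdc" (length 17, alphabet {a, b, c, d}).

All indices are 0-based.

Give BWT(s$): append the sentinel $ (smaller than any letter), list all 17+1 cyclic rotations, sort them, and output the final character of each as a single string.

cc$dadddbccbdccdaa

rank  rotation            last
    0  $addaddcabcccdbcdc  c
    1  abcccdbcdc$addaddc  c
    2  addaddcabcccdbcdc$  $
    3  addcabcccdbcdc$add  d
    4  bcccdbcdc$addaddca  a
    5  bcdc$addaddcabcccd  d
    6  c$addaddcabcccdbcd  d
    7  cabcccdbcdc$addadd  d
    8  cccdbcdc$addaddcab  b
    9  ccdbcdc$addaddcabc  c
   10  cdbcdc$addaddcabcc  c
   11  cdc$addaddcabcccdb  b
   12  daddcabcccdbcdc$ad  d
   13  dbcdc$addaddcabccc  c
   14  dc$addaddcabcccdbc  c
   15  dcabcccdbcdc$addad  d
   16  ddaddcabcccdbcdc$a  a
   17  ddcabcccdbcdc$adda  a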